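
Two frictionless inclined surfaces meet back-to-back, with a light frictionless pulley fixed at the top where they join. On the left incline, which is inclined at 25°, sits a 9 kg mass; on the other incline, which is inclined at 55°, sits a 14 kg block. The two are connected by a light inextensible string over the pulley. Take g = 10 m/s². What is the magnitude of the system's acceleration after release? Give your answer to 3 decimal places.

Resolve each weight along its own incline: the 9 kg mass has component 9 × 10 × sin 25° = 38.036 N down its slope, and the 14 kg mass has 14 × 10 × sin 55° = 114.681 N down its slope.
The 14 kg side's 114.681 N exceeds the other side's 38.036 N, so that mass slides down and the 9 kg mass slides up. Taking that direction as positive, Newton's second law for the whole system gives 114.681 − 38.036 = (9 + 14) a, so a = 76.645 / 23 = 3.3324 m/s².

3.332 m/s²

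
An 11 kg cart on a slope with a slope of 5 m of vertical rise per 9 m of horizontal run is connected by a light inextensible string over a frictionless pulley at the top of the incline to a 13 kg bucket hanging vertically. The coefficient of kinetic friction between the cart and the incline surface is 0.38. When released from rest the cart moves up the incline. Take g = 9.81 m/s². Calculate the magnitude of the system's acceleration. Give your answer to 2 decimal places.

For the cart on the incline: the weight component along the slope is m₁g sin 29.05° = 11 × 9.81 × 0.4856 = 52.401 N and the normal force is N = m₁g cos 29.05° = 94.330 N.
Kinetic friction opposes the cart's motion up the incline: f = μN = 0.38 × 94.330 = 35.845 N acting down the slope.
Newton's second law for the cart (up-slope positive): T − 52.401 − 35.845 = 11 a. For the hanging bucket (downward positive): 13 × 9.81 − T = 13 a.
Adding the two equations eliminates T: 39.284 = 24 a, so a = 1.6368 m/s².

1.64 m/s²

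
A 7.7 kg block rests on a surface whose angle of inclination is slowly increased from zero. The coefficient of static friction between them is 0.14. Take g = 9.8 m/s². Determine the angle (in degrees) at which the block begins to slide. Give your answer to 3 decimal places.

7.970°

At the threshold of sliding, static friction is at its maximum μ_s N and exactly balances the weight component along the incline: mg sin θ = μ_s mg cos θ.
Hence tan θ = μ_s = 0.14, so θ = arctan(0.14) = 7.9696°.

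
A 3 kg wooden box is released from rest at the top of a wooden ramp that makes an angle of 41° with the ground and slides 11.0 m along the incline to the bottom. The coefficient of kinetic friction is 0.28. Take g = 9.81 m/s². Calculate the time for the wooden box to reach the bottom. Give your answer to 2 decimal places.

2.25 s

The weight component along the incline is mg sin 41° = 19.308 N and the normal force is N = mg cos 41° = 22.211 N.
Friction up the slope is f = μN = 0.28 × 22.211 = 6.219 N, so the net downslope force is 19.308 − 6.219 = 13.089 N and a = 13.089 / 3 = 4.3630 m/s².
Starting from rest, L = ½at², so t = √(2L/a) = √(2 × 11.0 / 4.3630) = 2.2455 s.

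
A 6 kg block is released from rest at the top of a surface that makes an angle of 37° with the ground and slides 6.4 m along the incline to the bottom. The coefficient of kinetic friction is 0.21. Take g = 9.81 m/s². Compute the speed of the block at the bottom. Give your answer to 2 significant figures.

7.4 m/s

The weight component along the incline is mg sin 37° = 35.423 N and the normal force is N = mg cos 37° = 47.008 N.
Friction up the slope is f = μN = 0.21 × 47.008 = 9.872 N, so the net downslope force is 35.423 − 9.872 = 25.551 N and a = 25.551 / 6 = 4.2585 m/s².
Starting from rest over a distance of 6.4 m, v² = 2aL = 2 × 4.2585 × 6.4 = 54.5088, so v = 7.3830 m/s.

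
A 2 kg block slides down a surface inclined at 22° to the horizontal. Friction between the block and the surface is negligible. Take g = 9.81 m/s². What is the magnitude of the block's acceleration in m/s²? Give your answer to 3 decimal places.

3.675 m/s²

Resolving the weight along the incline: the component pulling the block down the slope is mg sin 22° = 2 × 9.81 × 0.3746 = 7.350 N, and the normal force is N = mg cos 22° = 2 × 9.81 × 0.9272 = 18.192 N.
With no friction the net force along the incline is 7.350 N, so a = g sin 22° = 7.350 / 2 = 3.6750 m/s².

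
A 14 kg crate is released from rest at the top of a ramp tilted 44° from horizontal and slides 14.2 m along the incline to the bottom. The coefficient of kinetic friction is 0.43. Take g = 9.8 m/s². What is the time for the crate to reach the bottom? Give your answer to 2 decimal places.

The weight component along the incline is mg sin 44° = 95.307 N and the normal force is N = mg cos 44° = 98.693 N.
Friction up the slope is f = μN = 0.43 × 98.693 = 42.438 N, so the net downslope force is 95.307 − 42.438 = 52.869 N and a = 52.869 / 14 = 3.7764 m/s².
Starting from rest, L = ½at², so t = √(2L/a) = √(2 × 14.2 / 3.7764) = 2.7423 s.

2.74 s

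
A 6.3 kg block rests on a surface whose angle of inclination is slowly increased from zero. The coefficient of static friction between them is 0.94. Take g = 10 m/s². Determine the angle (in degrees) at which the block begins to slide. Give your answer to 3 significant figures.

43.2°

At the threshold of sliding, static friction is at its maximum μ_s N and exactly balances the weight component along the incline: mg sin θ = μ_s mg cos θ.
Hence tan θ = μ_s = 0.94, so θ = arctan(0.94) = 43.2285°.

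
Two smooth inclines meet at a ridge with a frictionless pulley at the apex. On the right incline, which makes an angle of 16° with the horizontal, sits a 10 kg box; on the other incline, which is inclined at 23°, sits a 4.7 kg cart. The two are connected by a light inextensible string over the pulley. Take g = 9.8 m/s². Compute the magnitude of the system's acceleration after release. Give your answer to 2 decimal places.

Resolve each weight along its own incline: the 10 kg mass has component 10 × 9.8 × sin 16° = 27.012 N down its slope, and the 4.7 kg mass has 4.7 × 9.8 × sin 23° = 17.997 N down its slope.
The 10 kg side's 27.012 N exceeds the other side's 17.997 N, so that mass slides down and the 4.7 kg mass slides up. Taking that direction as positive, Newton's second law for the whole system gives 27.012 − 17.997 = (10 + 4.7) a, so a = 9.015 / 14.7 = 0.6133 m/s².

0.61 m/s²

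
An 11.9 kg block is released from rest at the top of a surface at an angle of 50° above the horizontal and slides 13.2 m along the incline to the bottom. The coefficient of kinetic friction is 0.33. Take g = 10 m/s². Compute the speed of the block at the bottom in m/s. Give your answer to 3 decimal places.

The weight component along the incline is mg sin 50° = 91.159 N and the normal force is N = mg cos 50° = 76.492 N.
Friction up the slope is f = μN = 0.33 × 76.492 = 25.242 N, so the net downslope force is 91.159 − 25.242 = 65.917 N and a = 65.917 / 11.9 = 5.5392 m/s².
Starting from rest over a distance of 13.2 m, v² = 2aL = 2 × 5.5392 × 13.2 = 146.2349, so v = 12.0928 m/s.

12.093 m/s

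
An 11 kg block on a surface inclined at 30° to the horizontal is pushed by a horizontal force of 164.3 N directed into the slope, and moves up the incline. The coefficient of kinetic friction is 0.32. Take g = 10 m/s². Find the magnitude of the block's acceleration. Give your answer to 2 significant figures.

The horizontal push has components F cos 30° = 164.3 × 0.8660 = 142.284 N up the incline and F sin 30° = 164.3 × 0.5000 = 82.150 N pressing into the surface.
The normal force is therefore N = mg cos 30° + F sin 30° = 95.260 + 82.150 = 177.410 N, and kinetic friction down the slope is μN = 0.32 × 177.410 = 56.771 N.
Along the incline: F cos 30° − mg sin 30° − μN = ma, so 142.284 − 55.000 − 56.771 = 11 a, giving a = 2.7739 m/s².

2.8 m/s²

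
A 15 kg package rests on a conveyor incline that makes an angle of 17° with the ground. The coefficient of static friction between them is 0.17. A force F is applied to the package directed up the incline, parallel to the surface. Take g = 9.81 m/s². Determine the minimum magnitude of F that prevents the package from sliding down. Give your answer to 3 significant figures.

The normal force is N = mg cos 17° = 140.720 N. With F at its minimum the package is on the verge of sliding down, so static friction is at its maximum μ_s N = 0.17 × 140.720 = 23.922 N and acts up the slope.
Equilibrium along the incline: F + μ_s N = mg sin 17°, so F = 43.022 − 23.922 = 19.100 N.

19.1 N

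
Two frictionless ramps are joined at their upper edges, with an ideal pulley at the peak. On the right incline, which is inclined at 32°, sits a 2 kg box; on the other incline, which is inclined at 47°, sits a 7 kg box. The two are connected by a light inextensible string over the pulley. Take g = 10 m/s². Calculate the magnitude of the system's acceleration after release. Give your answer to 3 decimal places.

Resolve each weight along its own incline: the 2 kg mass has component 2 × 10 × sin 32° = 10.598 N down its slope, and the 7 kg mass has 7 × 10 × sin 47° = 51.195 N down its slope.
The 7 kg side's 51.195 N exceeds the other side's 10.598 N, so that mass slides down and the 2 kg mass slides up. Taking that direction as positive, Newton's second law for the whole system gives 51.195 − 10.598 = (2 + 7) a, so a = 40.597 / 9 = 4.5108 m/s².

4.511 m/s²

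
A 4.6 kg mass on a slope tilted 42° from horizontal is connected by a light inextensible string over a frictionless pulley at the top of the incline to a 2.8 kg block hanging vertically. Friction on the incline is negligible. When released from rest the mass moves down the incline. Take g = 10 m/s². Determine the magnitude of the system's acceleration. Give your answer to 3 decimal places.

0.376 m/s²

For the mass on the incline: the weight component along the slope is m₁g sin 42° = 4.6 × 10 × 0.6691 = 30.779 N and the normal force is N = m₁g cos 42° = 34.185 N.
Newton's second law for the mass (down-slope positive): 30.779 − T = 4.6 a. For the hanging block (upward positive): T − 2.8 × 10 = 2.8 a.
Adding the two equations eliminates T: 2.779 = 7.4 a, so a = 0.3755 m/s².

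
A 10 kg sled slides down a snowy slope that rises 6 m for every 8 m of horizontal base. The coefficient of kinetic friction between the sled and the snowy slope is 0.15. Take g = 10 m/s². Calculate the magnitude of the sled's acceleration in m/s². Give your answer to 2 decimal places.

Resolving the weight along the incline: the component pulling the sled down the slope is mg sin 36.87° = 10 × 10 × 0.6000 = 60.000 N, and the normal force is N = mg cos 36.87° = 10 × 10 × 0.8000 = 80.000 N.
Kinetic friction acts up the slope with magnitude f = μN = 0.15 × 80.000 = 12.000 N.
Net force along the incline is 60.000 − 12.000 = 48.000 N, so a = 48.000 / 10 = 4.8000 m/s².

4.80 m/s²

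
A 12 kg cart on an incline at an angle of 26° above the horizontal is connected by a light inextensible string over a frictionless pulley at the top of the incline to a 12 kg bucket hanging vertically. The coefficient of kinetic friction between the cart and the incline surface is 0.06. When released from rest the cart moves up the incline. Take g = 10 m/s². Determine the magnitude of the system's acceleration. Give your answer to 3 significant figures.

For the cart on the incline: the weight component along the slope is m₁g sin 26° = 12 × 10 × 0.4384 = 52.608 N and the normal force is N = m₁g cos 26° = 107.855 N.
Kinetic friction opposes the cart's motion up the incline: f = μN = 0.06 × 107.855 = 6.471 N acting down the slope.
Newton's second law for the cart (up-slope positive): T − 52.608 − 6.471 = 12 a. For the hanging bucket (downward positive): 12 × 10 − T = 12 a.
Adding the two equations eliminates T: 60.921 = 24 a, so a = 2.5384 m/s².

2.54 m/s²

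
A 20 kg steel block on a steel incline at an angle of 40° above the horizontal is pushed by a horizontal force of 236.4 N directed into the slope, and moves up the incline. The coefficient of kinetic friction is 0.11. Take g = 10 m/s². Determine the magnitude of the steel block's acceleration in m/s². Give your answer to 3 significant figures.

0.948 m/s²

The horizontal push has components F cos 40° = 236.4 × 0.7660 = 181.082 N up the incline and F sin 40° = 236.4 × 0.6428 = 151.958 N pressing into the surface.
The normal force is therefore N = mg cos 40° + F sin 40° = 153.200 + 151.958 = 305.158 N, and kinetic friction down the slope is μN = 0.11 × 305.158 = 33.567 N.
Along the incline: F cos 40° − mg sin 40° − μN = ma, so 181.082 − 128.560 − 33.567 = 20 a, giving a = 0.9477 m/s².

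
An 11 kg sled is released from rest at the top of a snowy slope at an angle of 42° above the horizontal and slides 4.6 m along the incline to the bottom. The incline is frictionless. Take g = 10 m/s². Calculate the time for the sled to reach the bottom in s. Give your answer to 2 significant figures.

1.2 s

The weight component along the incline is mg sin 42° = 73.604 N and the normal force is N = mg cos 42° = 81.746 N.
With no friction, a = g sin 42° = 6.6913 m/s².
Starting from rest, L = ½at², so t = √(2L/a) = √(2 × 4.6 / 6.6913) = 1.1726 s.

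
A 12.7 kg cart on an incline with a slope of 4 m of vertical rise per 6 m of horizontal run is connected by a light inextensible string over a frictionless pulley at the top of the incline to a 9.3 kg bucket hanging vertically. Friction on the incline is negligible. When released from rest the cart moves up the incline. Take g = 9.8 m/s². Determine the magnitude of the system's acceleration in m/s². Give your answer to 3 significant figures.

For the cart on the incline: the weight component along the slope is m₁g sin 33.69° = 12.7 × 9.8 × 0.5547 = 69.038 N and the normal force is N = m₁g cos 33.69° = 103.557 N.
Newton's second law for the cart (up-slope positive): T − 69.038 = 12.7 a. For the hanging bucket (downward positive): 9.3 × 9.8 − T = 9.3 a.
Adding the two equations eliminates T: 22.102 = 22 a, so a = 1.0046 m/s².

1.00 m/s²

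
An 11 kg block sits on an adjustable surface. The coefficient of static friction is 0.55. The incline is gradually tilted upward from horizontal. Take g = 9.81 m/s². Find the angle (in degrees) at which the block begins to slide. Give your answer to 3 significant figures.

28.8°

At the threshold of sliding, static friction is at its maximum μ_s N and exactly balances the weight component along the incline: mg sin θ = μ_s mg cos θ.
Hence tan θ = μ_s = 0.55, so θ = arctan(0.55) = 28.8108°.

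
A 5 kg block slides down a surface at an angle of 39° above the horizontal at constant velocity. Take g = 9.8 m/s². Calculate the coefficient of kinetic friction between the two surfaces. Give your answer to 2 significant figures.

0.81

At constant velocity the net force along the incline is zero: mg sin 39° = μ mg cos 39°.
So μ = tan 39° = 0.6293 / 0.7771 = 0.8098.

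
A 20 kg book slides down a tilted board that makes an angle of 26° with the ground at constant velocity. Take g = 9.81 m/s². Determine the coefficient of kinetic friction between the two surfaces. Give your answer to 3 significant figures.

At constant velocity the net force along the incline is zero: mg sin 26° = μ mg cos 26°.
So μ = tan 26° = 0.4384 / 0.8988 = 0.4878.

0.488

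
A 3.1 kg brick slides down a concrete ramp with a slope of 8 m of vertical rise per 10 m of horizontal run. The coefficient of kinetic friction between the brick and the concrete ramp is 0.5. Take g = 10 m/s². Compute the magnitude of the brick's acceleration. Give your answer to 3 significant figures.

Resolving the weight along the incline: the component pulling the brick down the slope is mg sin 38.66° = 3.1 × 10 × 0.6247 = 19.366 N, and the normal force is N = mg cos 38.66° = 3.1 × 10 × 0.7809 = 24.208 N.
Kinetic friction acts up the slope with magnitude f = μN = 0.5 × 24.208 = 12.104 N.
Net force along the incline is 19.366 − 12.104 = 7.262 N, so a = 7.262 / 3.1 = 2.3426 m/s².

2.34 m/s²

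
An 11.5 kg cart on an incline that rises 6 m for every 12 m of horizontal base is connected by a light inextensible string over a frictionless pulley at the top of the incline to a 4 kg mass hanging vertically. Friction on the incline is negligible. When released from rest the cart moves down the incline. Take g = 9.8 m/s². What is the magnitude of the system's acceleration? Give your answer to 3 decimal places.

For the cart on the incline: the weight component along the slope is m₁g sin 26.57° = 11.5 × 9.8 × 0.4472 = 50.399 N and the normal force is N = m₁g cos 26.57° = 100.802 N.
Newton's second law for the cart (down-slope positive): 50.399 − T = 11.5 a. For the hanging mass (upward positive): T − 4 × 9.8 = 4 a.
Adding the two equations eliminates T: 11.199 = 15.5 a, so a = 0.7225 m/s².

0.723 m/s²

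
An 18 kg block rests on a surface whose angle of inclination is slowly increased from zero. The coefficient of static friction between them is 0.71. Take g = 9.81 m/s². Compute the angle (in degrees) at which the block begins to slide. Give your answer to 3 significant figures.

At the threshold of sliding, static friction is at its maximum μ_s N and exactly balances the weight component along the incline: mg sin θ = μ_s mg cos θ.
Hence tan θ = μ_s = 0.71, so θ = arctan(0.71) = 35.3748°.

35.4°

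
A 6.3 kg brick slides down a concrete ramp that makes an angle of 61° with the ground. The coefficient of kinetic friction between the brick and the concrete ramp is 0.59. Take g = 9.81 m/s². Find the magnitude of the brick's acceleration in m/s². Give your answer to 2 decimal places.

5.77 m/s²

Resolving the weight along the incline: the component pulling the brick down the slope is mg sin 61° = 6.3 × 9.81 × 0.8746 = 54.053 N, and the normal force is N = mg cos 61° = 6.3 × 9.81 × 0.4848 = 29.962 N.
Kinetic friction acts up the slope with magnitude f = μN = 0.59 × 29.962 = 17.678 N.
Net force along the incline is 54.053 − 17.678 = 36.375 N, so a = 36.375 / 6.3 = 5.7738 m/s².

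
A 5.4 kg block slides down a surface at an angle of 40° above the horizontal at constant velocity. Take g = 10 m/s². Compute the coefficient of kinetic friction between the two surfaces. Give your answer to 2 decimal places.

0.84

At constant velocity the net force along the incline is zero: mg sin 40° = μ mg cos 40°.
So μ = tan 40° = 0.6428 / 0.7660 = 0.8392.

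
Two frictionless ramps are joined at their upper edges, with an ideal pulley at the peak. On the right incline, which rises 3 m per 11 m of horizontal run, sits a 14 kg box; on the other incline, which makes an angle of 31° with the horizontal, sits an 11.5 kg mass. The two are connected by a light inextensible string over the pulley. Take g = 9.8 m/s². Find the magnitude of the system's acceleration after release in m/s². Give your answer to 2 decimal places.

Resolve each weight along its own incline: the 14 kg mass has component 14 × 9.8 × sin 15.26° = 36.100 N down its slope, and the 11.5 kg mass has 11.5 × 9.8 × sin 31° = 58.045 N down its slope.
The 11.5 kg side's 58.045 N exceeds the other side's 36.100 N, so that mass slides down and the 14 kg mass slides up. Taking that direction as positive, Newton's second law for the whole system gives 58.045 − 36.100 = (14 + 11.5) a, so a = 21.945 / 25.5 = 0.8606 m/s².

0.86 m/s²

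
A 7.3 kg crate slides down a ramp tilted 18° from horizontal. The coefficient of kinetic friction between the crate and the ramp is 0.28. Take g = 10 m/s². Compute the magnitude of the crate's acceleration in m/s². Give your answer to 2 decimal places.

Resolving the weight along the incline: the component pulling the crate down the slope is mg sin 18° = 7.3 × 10 × 0.3090 = 22.557 N, and the normal force is N = mg cos 18° = 7.3 × 10 × 0.9511 = 69.430 N.
Kinetic friction acts up the slope with magnitude f = μN = 0.28 × 69.430 = 19.440 N.
Net force along the incline is 22.557 − 19.440 = 3.117 N, so a = 3.117 / 7.3 = 0.4270 m/s².

0.43 m/s²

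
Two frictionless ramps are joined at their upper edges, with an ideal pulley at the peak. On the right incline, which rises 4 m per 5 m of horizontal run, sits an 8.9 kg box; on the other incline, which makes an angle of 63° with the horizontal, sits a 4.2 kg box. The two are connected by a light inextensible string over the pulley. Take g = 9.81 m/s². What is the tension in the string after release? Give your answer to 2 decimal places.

Resolve each weight along its own incline: the 8.9 kg mass has component 8.9 × 9.81 × sin 38.66° = 54.541 N down its slope, and the 4.2 kg mass has 4.2 × 9.81 × sin 63° = 36.711 N down its slope.
The 8.9 kg side's 54.541 N exceeds the other side's 36.711 N, so that mass slides down and the 4.2 kg mass slides up. Taking that direction as positive, Newton's second law for the whole system gives 54.541 − 36.711 = (8.9 + 4.2) a, so a = 17.830 / 13.1 = 1.3611 m/s².
For the 4.2 kg mass (up-slope positive): T − 36.711 = 4.2 × 1.3611, so T = 42.428 N.

42.43 N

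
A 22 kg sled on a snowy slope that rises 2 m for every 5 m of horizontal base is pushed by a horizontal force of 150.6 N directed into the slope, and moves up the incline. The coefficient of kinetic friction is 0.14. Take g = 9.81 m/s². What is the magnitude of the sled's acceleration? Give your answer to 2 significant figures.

1.1 m/s²

The horizontal push has components F cos 21.80° = 150.6 × 0.9285 = 139.832 N up the incline and F sin 21.80° = 150.6 × 0.3714 = 55.933 N pressing into the surface.
The normal force is therefore N = mg cos 21.80° + F sin 21.80° = 200.389 + 55.933 = 256.322 N, and kinetic friction down the slope is μN = 0.14 × 256.322 = 35.885 N.
Along the incline: F cos 21.80° − mg sin 21.80° − μN = ma, so 139.832 − 80.156 − 35.885 = 22 a, giving a = 1.0814 m/s².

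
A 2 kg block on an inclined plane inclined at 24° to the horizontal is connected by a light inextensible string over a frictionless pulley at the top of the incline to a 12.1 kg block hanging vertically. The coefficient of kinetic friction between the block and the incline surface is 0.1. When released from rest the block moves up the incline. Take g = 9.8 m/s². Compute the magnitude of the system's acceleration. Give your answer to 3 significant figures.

7.72 m/s²

For the block on the incline: the weight component along the slope is m₁g sin 24° = 2 × 9.8 × 0.4067 = 7.971 N and the normal force is N = m₁g cos 24° = 17.905 N.
Kinetic friction opposes the block's motion up the incline: f = μN = 0.1 × 17.905 = 1.791 N acting down the slope.
Newton's second law for the block (up-slope positive): T − 7.971 − 1.791 = 2 a. For the hanging block (downward positive): 12.1 × 9.8 − T = 12.1 a.
Adding the two equations eliminates T: 108.818 = 14.1 a, so a = 7.7176 m/s².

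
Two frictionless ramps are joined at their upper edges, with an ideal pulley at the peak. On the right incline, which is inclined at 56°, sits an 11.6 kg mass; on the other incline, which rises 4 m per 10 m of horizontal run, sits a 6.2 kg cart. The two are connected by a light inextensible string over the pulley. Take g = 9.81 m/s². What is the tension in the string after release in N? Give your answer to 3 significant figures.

47.6 N

Resolve each weight along its own incline: the 11.6 kg mass has component 11.6 × 9.81 × sin 56° = 94.341 N down its slope, and the 6.2 kg mass has 6.2 × 9.81 × sin 21.80° = 22.589 N down its slope.
The 11.6 kg side's 94.341 N exceeds the other side's 22.589 N, so that mass slides down and the 6.2 kg mass slides up. Taking that direction as positive, Newton's second law for the whole system gives 94.341 − 22.589 = (11.6 + 6.2) a, so a = 71.752 / 17.8 = 4.0310 m/s².
For the 6.2 kg mass (up-slope positive): T − 22.589 = 6.2 × 4.0310, so T = 47.581 N.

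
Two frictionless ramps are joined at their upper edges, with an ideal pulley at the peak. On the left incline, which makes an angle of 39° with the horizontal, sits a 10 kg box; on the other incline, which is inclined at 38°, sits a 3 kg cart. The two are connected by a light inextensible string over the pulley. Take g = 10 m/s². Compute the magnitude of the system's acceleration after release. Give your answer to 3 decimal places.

3.420 m/s²

Resolve each weight along its own incline: the 10 kg mass has component 10 × 10 × sin 39° = 62.932 N down its slope, and the 3 kg mass has 3 × 10 × sin 38° = 18.470 N down its slope.
The 10 kg side's 62.932 N exceeds the other side's 18.470 N, so that mass slides down and the 3 kg mass slides up. Taking that direction as positive, Newton's second law for the whole system gives 62.932 − 18.470 = (10 + 3) a, so a = 44.462 / 13 = 3.4202 m/s².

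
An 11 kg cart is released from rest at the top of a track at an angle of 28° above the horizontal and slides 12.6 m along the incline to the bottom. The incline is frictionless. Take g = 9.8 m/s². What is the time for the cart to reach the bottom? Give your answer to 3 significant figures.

The weight component along the incline is mg sin 28° = 50.609 N and the normal force is N = mg cos 28° = 95.182 N.
With no friction, a = g sin 28° = 4.6008 m/s².
Starting from rest, L = ½at², so t = √(2L/a) = √(2 × 12.6 / 4.6008) = 2.3404 s.

2.34 s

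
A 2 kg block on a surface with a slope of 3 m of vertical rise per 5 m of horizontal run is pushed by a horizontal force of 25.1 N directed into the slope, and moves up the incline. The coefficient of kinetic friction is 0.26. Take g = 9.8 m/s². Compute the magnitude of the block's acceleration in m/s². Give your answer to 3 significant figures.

The horizontal push has components F cos 30.96° = 25.1 × 0.8575 = 21.523 N up the incline and F sin 30.96° = 25.1 × 0.5145 = 12.914 N pressing into the surface.
The normal force is therefore N = mg cos 30.96° + F sin 30.96° = 16.807 + 12.914 = 29.721 N, and kinetic friction down the slope is μN = 0.26 × 29.721 = 7.727 N.
Along the incline: F cos 30.96° − mg sin 30.96° − μN = ma, so 21.523 − 10.084 − 7.727 = 2 a, giving a = 1.8560 m/s².

1.86 m/s²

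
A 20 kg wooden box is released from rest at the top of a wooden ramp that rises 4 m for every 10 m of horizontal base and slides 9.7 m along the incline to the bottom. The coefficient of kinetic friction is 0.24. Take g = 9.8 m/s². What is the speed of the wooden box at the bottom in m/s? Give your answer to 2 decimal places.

The weight component along the incline is mg sin 21.80° = 72.793 N and the normal force is N = mg cos 21.80° = 181.981 N.
Friction up the slope is f = μN = 0.24 × 181.981 = 43.675 N, so the net downslope force is 72.793 − 43.675 = 29.118 N and a = 29.118 / 20 = 1.4559 m/s².
Starting from rest over a distance of 9.7 m, v² = 2aL = 2 × 1.4559 × 9.7 = 28.2445, so v = 5.3146 m/s.

5.31 m/s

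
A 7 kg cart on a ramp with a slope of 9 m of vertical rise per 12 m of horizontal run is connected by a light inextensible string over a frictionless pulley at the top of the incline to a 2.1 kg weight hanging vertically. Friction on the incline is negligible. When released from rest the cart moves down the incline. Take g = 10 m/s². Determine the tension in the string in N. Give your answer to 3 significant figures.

25.8 N

For the cart on the incline: the weight component along the slope is m₁g sin 36.87° = 7 × 10 × 0.6000 = 42.000 N and the normal force is N = m₁g cos 36.87° = 56.000 N.
Newton's second law for the cart (down-slope positive): 42.000 − T = 7 a. For the hanging weight (upward positive): T − 2.1 × 10 = 2.1 a.
Adding the two equations eliminates T: 21.000 = 9.1 a, so a = 2.3077 m/s².
Then from the hanging weight's equation, T = 2.1 × (10 + 2.3077) = 25.846 N.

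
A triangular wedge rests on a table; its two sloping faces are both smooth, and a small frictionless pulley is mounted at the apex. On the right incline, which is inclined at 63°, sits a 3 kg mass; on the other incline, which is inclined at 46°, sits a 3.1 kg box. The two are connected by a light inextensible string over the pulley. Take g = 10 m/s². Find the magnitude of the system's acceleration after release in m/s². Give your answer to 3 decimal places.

0.726 m/s²

Resolve each weight along its own incline: the 3 kg mass has component 3 × 10 × sin 63° = 26.730 N down its slope, and the 3.1 kg mass has 3.1 × 10 × sin 46° = 22.300 N down its slope.
The 3 kg side's 26.730 N exceeds the other side's 22.300 N, so that mass slides down and the 3.1 kg mass slides up. Taking that direction as positive, Newton's second law for the whole system gives 26.730 − 22.300 = (3 + 3.1) a, so a = 4.430 / 6.1 = 0.7262 m/s².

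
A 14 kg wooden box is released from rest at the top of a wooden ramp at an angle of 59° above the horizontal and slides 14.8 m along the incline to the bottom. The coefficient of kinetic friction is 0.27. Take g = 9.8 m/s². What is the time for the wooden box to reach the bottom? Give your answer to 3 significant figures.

2.05 s

The weight component along the incline is mg sin 59° = 117.603 N and the normal force is N = mg cos 59° = 70.663 N.
Friction up the slope is f = μN = 0.27 × 70.663 = 19.079 N, so the net downslope force is 117.603 − 19.079 = 98.524 N and a = 98.524 / 14 = 7.0374 m/s².
Starting from rest, L = ½at², so t = √(2L/a) = √(2 × 14.8 / 7.0374) = 2.0509 s.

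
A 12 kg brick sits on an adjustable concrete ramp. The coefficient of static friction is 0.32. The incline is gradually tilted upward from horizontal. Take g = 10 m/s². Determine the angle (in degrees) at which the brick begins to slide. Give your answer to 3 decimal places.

At the threshold of sliding, static friction is at its maximum μ_s N and exactly balances the weight component along the incline: mg sin θ = μ_s mg cos θ.
Hence tan θ = μ_s = 0.32, so θ = arctan(0.32) = 17.7447°.

17.745°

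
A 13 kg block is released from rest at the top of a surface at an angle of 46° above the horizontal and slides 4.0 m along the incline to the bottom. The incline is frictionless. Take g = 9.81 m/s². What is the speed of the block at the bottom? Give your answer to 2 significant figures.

The weight component along the incline is mg sin 46° = 91.737 N and the normal force is N = mg cos 46° = 88.590 N.
With no friction, a = g sin 46° = 7.0567 m/s².
Starting from rest over a distance of 4.0 m, v² = 2aL = 2 × 7.0567 × 4.0 = 56.4536, so v = 7.5136 m/s.

7.5 m/s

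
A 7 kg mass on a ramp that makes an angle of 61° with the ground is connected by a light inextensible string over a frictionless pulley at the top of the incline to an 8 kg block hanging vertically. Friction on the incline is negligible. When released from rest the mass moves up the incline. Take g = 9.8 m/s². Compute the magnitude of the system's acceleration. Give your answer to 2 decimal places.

For the mass on the incline: the weight component along the slope is m₁g sin 61° = 7 × 9.8 × 0.8746 = 59.998 N and the normal force is N = m₁g cos 61° = 33.258 N.
Newton's second law for the mass (up-slope positive): T − 59.998 = 7 a. For the hanging block (downward positive): 8 × 9.8 − T = 8 a.
Adding the two equations eliminates T: 18.402 = 15 a, so a = 1.2268 m/s².

1.23 m/s²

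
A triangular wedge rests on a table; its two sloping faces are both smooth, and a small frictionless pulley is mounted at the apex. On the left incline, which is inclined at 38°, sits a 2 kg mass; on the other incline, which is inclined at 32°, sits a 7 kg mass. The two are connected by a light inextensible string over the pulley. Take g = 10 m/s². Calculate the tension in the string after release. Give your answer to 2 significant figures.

Resolve each weight along its own incline: the 2 kg mass has component 2 × 10 × sin 38° = 12.313 N down its slope, and the 7 kg mass has 7 × 10 × sin 32° = 37.094 N down its slope.
The 7 kg side's 37.094 N exceeds the other side's 12.313 N, so that mass slides down and the 2 kg mass slides up. Taking that direction as positive, Newton's second law for the whole system gives 37.094 − 12.313 = (2 + 7) a, so a = 24.781 / 9 = 2.7534 m/s².
For the 2 kg mass (up-slope positive): T − 12.313 = 2 × 2.7534, so T = 17.820 N.

18 N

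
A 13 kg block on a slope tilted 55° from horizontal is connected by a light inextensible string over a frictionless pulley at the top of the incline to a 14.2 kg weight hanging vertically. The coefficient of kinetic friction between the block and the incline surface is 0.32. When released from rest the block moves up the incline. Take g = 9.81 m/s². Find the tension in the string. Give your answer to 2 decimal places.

For the block on the incline: the weight component along the slope is m₁g sin 55° = 13 × 9.81 × 0.8192 = 104.473 N and the normal force is N = m₁g cos 55° = 73.148 N.
Kinetic friction opposes the block's motion up the incline: f = μN = 0.32 × 73.148 = 23.407 N acting down the slope.
Newton's second law for the block (up-slope positive): T − 104.473 − 23.407 = 13 a. For the hanging weight (downward positive): 14.2 × 9.81 − T = 14.2 a.
Adding the two equations eliminates T: 11.422 = 27.2 a, so a = 0.4199 m/s².
Then from the hanging weight's equation, T = 14.2 × (9.81 − 0.4199) = 133.339 N.

133.34 N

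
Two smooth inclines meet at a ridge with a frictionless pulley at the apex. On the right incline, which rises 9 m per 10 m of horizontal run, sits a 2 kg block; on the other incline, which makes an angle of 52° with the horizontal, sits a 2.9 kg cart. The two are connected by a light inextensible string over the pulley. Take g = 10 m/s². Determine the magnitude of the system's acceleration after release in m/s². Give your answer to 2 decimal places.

1.93 m/s²

Resolve each weight along its own incline: the 2 kg mass has component 2 × 10 × sin 41.99° = 13.379 N down its slope, and the 2.9 kg mass has 2.9 × 10 × sin 52° = 22.852 N down its slope.
The 2.9 kg side's 22.852 N exceeds the other side's 13.379 N, so that mass slides down and the 2 kg mass slides up. Taking that direction as positive, Newton's second law for the whole system gives 22.852 − 13.379 = (2 + 2.9) a, so a = 9.473 / 4.9 = 1.9333 m/s².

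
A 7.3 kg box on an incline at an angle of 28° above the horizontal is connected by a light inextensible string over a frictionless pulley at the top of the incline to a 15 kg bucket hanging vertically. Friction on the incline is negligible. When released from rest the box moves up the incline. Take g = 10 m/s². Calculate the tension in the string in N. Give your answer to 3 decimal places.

For the box on the incline: the weight component along the slope is m₁g sin 28° = 7.3 × 10 × 0.4695 = 34.273 N and the normal force is N = m₁g cos 28° = 64.455 N.
Newton's second law for the box (up-slope positive): T − 34.273 = 7.3 a. For the hanging bucket (downward positive): 15 × 10 − T = 15 a.
Adding the two equations eliminates T: 115.727 = 22.3 a, so a = 5.1896 m/s².
Then from the hanging bucket's equation, T = 15 × (10 − 5.1896) = 72.156 N.

72.156 N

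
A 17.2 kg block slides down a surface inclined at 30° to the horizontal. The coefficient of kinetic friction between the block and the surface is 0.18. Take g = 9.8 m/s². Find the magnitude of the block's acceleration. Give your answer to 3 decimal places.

Resolving the weight along the incline: the component pulling the block down the slope is mg sin 30° = 17.2 × 9.8 × 0.5000 = 84.280 N, and the normal force is N = mg cos 30° = 17.2 × 9.8 × 0.8660 = 145.973 N.
Kinetic friction acts up the slope with magnitude f = μN = 0.18 × 145.973 = 26.275 N.
Net force along the incline is 84.280 − 26.275 = 58.005 N, so a = 58.005 / 17.2 = 3.3724 m/s².

3.372 m/s²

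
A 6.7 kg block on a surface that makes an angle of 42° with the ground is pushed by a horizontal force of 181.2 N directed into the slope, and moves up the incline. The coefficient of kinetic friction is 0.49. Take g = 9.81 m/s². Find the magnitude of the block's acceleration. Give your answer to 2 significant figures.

The horizontal push has components F cos 42° = 181.2 × 0.7431 = 134.650 N up the incline and F sin 42° = 181.2 × 0.6691 = 121.241 N pressing into the surface.
The normal force is therefore N = mg cos 42° + F sin 42° = 48.842 + 121.241 = 170.083 N, and kinetic friction down the slope is μN = 0.49 × 170.083 = 83.341 N.
Along the incline: F cos 42° − mg sin 42° − μN = ma, so 134.650 − 43.978 − 83.341 = 6.7 a, giving a = 1.0942 m/s².

1.1 m/s²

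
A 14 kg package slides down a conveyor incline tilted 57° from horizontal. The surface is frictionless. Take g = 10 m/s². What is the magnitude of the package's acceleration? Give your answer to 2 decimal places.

Resolving the weight along the incline: the component pulling the package down the slope is mg sin 57° = 14 × 10 × 0.8387 = 117.418 N, and the normal force is N = mg cos 57° = 14 × 10 × 0.5446 = 76.244 N.
With no friction the net force along the incline is 117.418 N, so a = g sin 57° = 117.418 / 14 = 8.3870 m/s².

8.39 m/s²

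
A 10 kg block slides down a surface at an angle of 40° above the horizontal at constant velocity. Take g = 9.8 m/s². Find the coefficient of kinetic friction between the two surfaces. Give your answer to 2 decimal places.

At constant velocity the net force along the incline is zero: mg sin 40° = μ mg cos 40°.
So μ = tan 40° = 0.6428 / 0.7660 = 0.8392.

0.84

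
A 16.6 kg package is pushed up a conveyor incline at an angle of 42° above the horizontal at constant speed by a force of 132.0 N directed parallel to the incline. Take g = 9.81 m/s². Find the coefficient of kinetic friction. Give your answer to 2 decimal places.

At constant speed ΣF = 0 along the incline. The applied 132.0 N acts up the slope; the weight component mg sin 42° = 108.965 N and kinetic friction μN both act down the slope.
So 132.0 = 108.965 + μ × 121.018, giving μ = (132.0 − 108.965) / 121.018 = 0.1903.

0.19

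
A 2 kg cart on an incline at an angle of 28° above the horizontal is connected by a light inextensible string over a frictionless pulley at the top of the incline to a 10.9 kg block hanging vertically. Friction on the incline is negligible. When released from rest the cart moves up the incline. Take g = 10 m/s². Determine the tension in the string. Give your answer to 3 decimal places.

For the cart on the incline: the weight component along the slope is m₁g sin 28° = 2 × 10 × 0.4695 = 9.390 N and the normal force is N = m₁g cos 28° = 17.659 N.
Newton's second law for the cart (up-slope positive): T − 9.390 = 2 a. For the hanging block (downward positive): 10.9 × 10 − T = 10.9 a.
Adding the two equations eliminates T: 99.610 = 12.9 a, so a = 7.7217 m/s².
Then from the hanging block's equation, T = 10.9 × (10 − 7.7217) = 24.833 N.

24.833 N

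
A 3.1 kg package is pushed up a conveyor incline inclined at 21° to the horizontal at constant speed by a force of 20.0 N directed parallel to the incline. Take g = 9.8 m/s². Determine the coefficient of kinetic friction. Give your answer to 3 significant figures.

0.321

At constant speed ΣF = 0 along the incline. The applied 20.0 N acts up the slope; the weight component mg sin 21° = 10.887 N and kinetic friction μN both act down the slope.
So 20.0 = 10.887 + μ × 28.362, giving μ = (20.0 − 10.887) / 28.362 = 0.3213.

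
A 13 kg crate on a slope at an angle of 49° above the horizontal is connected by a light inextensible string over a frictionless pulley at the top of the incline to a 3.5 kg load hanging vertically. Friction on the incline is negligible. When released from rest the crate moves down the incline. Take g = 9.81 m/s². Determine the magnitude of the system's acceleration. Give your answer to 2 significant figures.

For the crate on the incline: the weight component along the slope is m₁g sin 49° = 13 × 9.81 × 0.7547 = 96.247 N and the normal force is N = m₁g cos 49° = 83.667 N.
Newton's second law for the crate (down-slope positive): 96.247 − T = 13 a. For the hanging load (upward positive): T − 3.5 × 9.81 = 3.5 a.
Adding the two equations eliminates T: 61.912 = 16.5 a, so a = 3.7522 m/s².

3.8 m/s²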